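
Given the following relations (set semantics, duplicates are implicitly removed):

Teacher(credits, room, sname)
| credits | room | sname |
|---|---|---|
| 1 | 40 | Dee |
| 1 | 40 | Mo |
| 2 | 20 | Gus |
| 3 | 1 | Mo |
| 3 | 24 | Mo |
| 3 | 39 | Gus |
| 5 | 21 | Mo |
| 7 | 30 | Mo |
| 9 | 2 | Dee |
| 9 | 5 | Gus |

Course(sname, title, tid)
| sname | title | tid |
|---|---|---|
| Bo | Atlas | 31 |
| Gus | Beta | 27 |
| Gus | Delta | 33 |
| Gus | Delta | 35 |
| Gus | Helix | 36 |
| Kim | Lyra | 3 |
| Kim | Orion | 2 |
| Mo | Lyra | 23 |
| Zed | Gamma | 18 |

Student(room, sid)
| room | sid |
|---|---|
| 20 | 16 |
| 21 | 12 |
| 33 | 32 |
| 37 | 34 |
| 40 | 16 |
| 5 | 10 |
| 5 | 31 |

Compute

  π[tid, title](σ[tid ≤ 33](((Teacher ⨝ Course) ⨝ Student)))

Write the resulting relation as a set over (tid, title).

Joining Teacher and Course on sname yields {(1, 40, Mo, Lyra, 23), (2, 20, Gus, Beta, 27), (2, 20, Gus, Delta, 33), (2, 20, Gus, Delta, 35), (2, 20, Gus, Helix, 36), (3, 1, Mo, Lyra, 23), (3, 24, Mo, Lyra, 23), (3, 39, Gus, Beta, 27), (3, 39, Gus, Delta, 33), (3, 39, Gus, Delta, 35), (3, 39, Gus, Helix, 36), (5, 21, Mo, Lyra, 23), (7, 30, Mo, Lyra, 23), (9, 5, Gus, Beta, 27), (9, 5, Gus, Delta, 33), (9, 5, Gus, Delta, 35), (9, 5, Gus, Helix, 36)}.
Joining (Teacher ⨝ Course) and Student on room yields {(1, 40, Mo, Lyra, 23, 16), (2, 20, Gus, Beta, 27, 16), (2, 20, Gus, Delta, 33, 16), (2, 20, Gus, Delta, 35, 16), (2, 20, Gus, Helix, 36, 16), (5, 21, Mo, Lyra, 23, 12), (9, 5, Gus, Beta, 27, 10), (9, 5, Gus, Beta, 27, 31), (9, 5, Gus, Delta, 33, 10), (9, 5, Gus, Delta, 33, 31), (9, 5, Gus, Delta, 35, 10), (9, 5, Gus, Delta, 35, 31), (9, 5, Gus, Helix, 36, 10), (9, 5, Gus, Helix, 36, 31)}.
Selection tid ≤ 33: {(1, 40, Mo, Lyra, 23, 16), (2, 20, Gus, Beta, 27, 16), (2, 20, Gus, Delta, 33, 16), (5, 21, Mo, Lyra, 23, 12), (9, 5, Gus, Beta, 27, 10), (9, 5, Gus, Beta, 27, 31), (9, 5, Gus, Delta, 33, 10), (9, 5, Gus, Delta, 33, 31)}
Projecting to tid, title (5 duplicate(s) eliminated): {(23, Lyra), (27, Beta), (33, Delta)}

{(23, Lyra), (27, Beta), (33, Delta)}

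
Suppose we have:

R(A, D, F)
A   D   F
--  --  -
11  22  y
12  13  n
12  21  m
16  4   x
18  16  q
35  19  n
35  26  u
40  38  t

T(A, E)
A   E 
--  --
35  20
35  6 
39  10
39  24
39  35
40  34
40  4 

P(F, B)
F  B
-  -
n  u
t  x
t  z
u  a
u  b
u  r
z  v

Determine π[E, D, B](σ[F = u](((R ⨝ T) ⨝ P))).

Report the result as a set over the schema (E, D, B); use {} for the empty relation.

{(20, 26, a), (20, 26, b), (20, 26, r), (6, 26, a), (6, 26, b), (6, 26, r)}

R ⋈ T (natural join on A): {(35, 19, n, 20), (35, 19, n, 6), (35, 26, u, 20), (35, 26, u, 6), (40, 38, t, 34), (40, 38, t, 4)}
(R ⨝ T) ⋈ P (natural join on F): {(35, 19, n, 20, u), (35, 19, n, 6, u), (35, 26, u, 20, a), (35, 26, u, 20, b), (35, 26, u, 20, r), (35, 26, u, 6, a), (35, 26, u, 6, b), (35, 26, u, 6, r), (40, 38, t, 34, x), (40, 38, t, 34, z), (40, 38, t, 4, x), (40, 38, t, 4, z)}
Apply σ_{F = u}; surviving tuples: {(35, 26, u, 20, a), (35, 26, u, 20, b), (35, 26, u, 20, r), (35, 26, u, 6, a), (35, 26, u, 6, b), (35, 26, u, 6, r)}
π[E, D, B]: project onto (E, D, B) → {(20, 26, a), (20, 26, b), (20, 26, r), (6, 26, a), (6, 26, b), (6, 26, r)}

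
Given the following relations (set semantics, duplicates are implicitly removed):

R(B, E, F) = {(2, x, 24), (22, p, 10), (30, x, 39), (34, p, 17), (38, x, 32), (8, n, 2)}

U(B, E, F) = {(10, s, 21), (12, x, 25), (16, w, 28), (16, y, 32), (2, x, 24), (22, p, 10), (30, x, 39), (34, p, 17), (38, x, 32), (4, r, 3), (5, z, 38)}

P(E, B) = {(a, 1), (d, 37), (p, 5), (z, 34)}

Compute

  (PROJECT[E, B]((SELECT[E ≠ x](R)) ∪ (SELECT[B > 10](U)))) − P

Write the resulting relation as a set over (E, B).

Filtering on E ≠ x leaves {(22, p, 10), (34, p, 17), (8, n, 2)}.
Filtering on B > 10 leaves {(12, x, 25), (16, w, 28), (16, y, 32), (22, p, 10), (30, x, 39), (34, p, 17), (38, x, 32)}.
Set union of the two operands is {(12, x, 25), (16, w, 28), (16, y, 32), (22, p, 10), (30, x, 39), (34, p, 17), (38, x, 32), (8, n, 2)}.
Keep only column(s) E, B: {(n, 8), (p, 22), (p, 34), (w, 16), (x, 12), (x, 30), (x, 38), (y, 16)}
Set difference of the two operands is {(n, 8), (p, 22), (p, 34), (w, 16), (x, 12), (x, 30), (x, 38), (y, 16)}.

{(n, 8), (p, 22), (p, 34), (w, 16), (x, 12), (x, 30), (x, 38), (y, 16)}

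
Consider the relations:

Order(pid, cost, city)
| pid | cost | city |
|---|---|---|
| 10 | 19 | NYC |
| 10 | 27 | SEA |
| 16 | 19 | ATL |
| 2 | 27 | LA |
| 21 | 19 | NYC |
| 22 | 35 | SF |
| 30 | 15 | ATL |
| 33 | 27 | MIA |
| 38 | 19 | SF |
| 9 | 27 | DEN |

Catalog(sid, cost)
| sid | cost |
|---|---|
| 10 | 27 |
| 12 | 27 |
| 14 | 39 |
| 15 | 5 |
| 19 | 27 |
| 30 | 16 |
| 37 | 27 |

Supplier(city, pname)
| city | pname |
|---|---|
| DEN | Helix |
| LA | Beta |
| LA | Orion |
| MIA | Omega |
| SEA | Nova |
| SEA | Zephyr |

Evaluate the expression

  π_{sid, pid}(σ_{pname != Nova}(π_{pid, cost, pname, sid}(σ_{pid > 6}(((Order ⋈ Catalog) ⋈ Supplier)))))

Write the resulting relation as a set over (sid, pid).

Joining Order and Catalog on cost yields {(10, 27, SEA, 10), (10, 27, SEA, 12), (10, 27, SEA, 19), (10, 27, SEA, 37), (2, 27, LA, 10), (2, 27, LA, 12), (2, 27, LA, 19), (2, 27, LA, 37), (33, 27, MIA, 10), (33, 27, MIA, 12), (33, 27, MIA, 19), (33, 27, MIA, 37), (9, 27, DEN, 10), (9, 27, DEN, 12), (9, 27, DEN, 19), (9, 27, DEN, 37)}.
Joining (Order ⋈ Catalog) and Supplier on city yields {(10, 27, SEA, 10, Nova), (10, 27, SEA, 10, Zephyr), (10, 27, SEA, 12, Nova), (10, 27, SEA, 12, Zephyr), (10, 27, SEA, 19, Nova), (10, 27, SEA, 19, Zephyr), (10, 27, SEA, 37, Nova), (10, 27, SEA, 37, Zephyr), (2, 27, LA, 10, Beta), (2, 27, LA, 10, Orion), (2, 27, LA, 12, Beta), (2, 27, LA, 12, Orion), (2, 27, LA, 19, Beta), (2, 27, LA, 19, Orion), (2, 27, LA, 37, Beta), (2, 27, LA, 37, Orion), (33, 27, MIA, 10, Omega), (33, 27, MIA, 12, Omega), (33, 27, MIA, 19, Omega), (33, 27, MIA, 37, Omega), (9, 27, DEN, 10, Helix), (9, 27, DEN, 12, Helix), (9, 27, DEN, 19, Helix), (9, 27, DEN, 37, Helix)}.
Filtering on pid > 6 leaves {(10, 27, SEA, 10, Nova), (10, 27, SEA, 10, Zephyr), (10, 27, SEA, 12, Nova), (10, 27, SEA, 12, Zephyr), (10, 27, SEA, 19, Nova), (10, 27, SEA, 19, Zephyr), (10, 27, SEA, 37, Nova), (10, 27, SEA, 37, Zephyr), (33, 27, MIA, 10, Omega), (33, 27, MIA, 12, Omega), (33, 27, MIA, 19, Omega), (33, 27, MIA, 37, Omega), (9, 27, DEN, 10, Helix), (9, 27, DEN, 12, Helix), (9, 27, DEN, 19, Helix), (9, 27, DEN, 37, Helix)}.
Keep only column(s) pid, cost, pname, sid: {(10, 27, Nova, 10), (10, 27, Nova, 12), (10, 27, Nova, 19), (10, 27, Nova, 37), (10, 27, Zephyr, 10), (10, 27, Zephyr, 12), (10, 27, Zephyr, 19), (10, 27, Zephyr, 37), (33, 27, Omega, 10), (33, 27, Omega, 12), (33, 27, Omega, 19), (33, 27, Omega, 37), (9, 27, Helix, 10), (9, 27, Helix, 12), (9, 27, Helix, 19), (9, 27, Helix, 37)}
Filtering on pname != Nova leaves {(10, 27, Zephyr, 10), (10, 27, Zephyr, 12), (10, 27, Zephyr, 19), (10, 27, Zephyr, 37), (33, 27, Omega, 10), (33, 27, Omega, 12), (33, 27, Omega, 19), (33, 27, Omega, 37), (9, 27, Helix, 10), (9, 27, Helix, 12), (9, 27, Helix, 19), (9, 27, Helix, 37)}.
Keep only column(s) sid, pid: {(10, 10), (10, 33), (10, 9), (12, 10), (12, 33), (12, 9), (19, 10), (19, 33), (19, 9), (37, 10), (37, 33), (37, 9)}

{(10, 10), (10, 33), (10, 9), (12, 10), (12, 33), (12, 9), (19, 10), (19, 33), (19, 9), (37, 10), (37, 33), (37, 9)}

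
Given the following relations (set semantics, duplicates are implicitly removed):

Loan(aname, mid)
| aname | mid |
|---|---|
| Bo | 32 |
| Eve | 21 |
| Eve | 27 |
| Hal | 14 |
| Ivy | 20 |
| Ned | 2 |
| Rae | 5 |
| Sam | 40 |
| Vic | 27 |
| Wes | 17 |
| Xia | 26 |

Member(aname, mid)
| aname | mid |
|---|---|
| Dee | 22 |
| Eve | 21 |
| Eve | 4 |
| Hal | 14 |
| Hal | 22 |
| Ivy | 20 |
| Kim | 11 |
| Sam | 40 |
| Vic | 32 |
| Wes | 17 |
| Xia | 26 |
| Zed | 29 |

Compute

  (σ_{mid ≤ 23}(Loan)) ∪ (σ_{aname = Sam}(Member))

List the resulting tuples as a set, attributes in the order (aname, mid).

Apply σ_{mid ≤ 23}; surviving tuples: {(Eve, 21), (Hal, 14), (Ivy, 20), (Ned, 2), (Rae, 5), (Wes, 17)}
Apply σ_{aname = Sam}; surviving tuples: {(Sam, 40)}
Taking the union: {(Eve, 21), (Hal, 14), (Ivy, 20), (Ned, 2), (Rae, 5), (Sam, 40), (Wes, 17)}

{(Eve, 21), (Hal, 14), (Ivy, 20), (Ned, 2), (Rae, 5), (Sam, 40), (Wes, 17)}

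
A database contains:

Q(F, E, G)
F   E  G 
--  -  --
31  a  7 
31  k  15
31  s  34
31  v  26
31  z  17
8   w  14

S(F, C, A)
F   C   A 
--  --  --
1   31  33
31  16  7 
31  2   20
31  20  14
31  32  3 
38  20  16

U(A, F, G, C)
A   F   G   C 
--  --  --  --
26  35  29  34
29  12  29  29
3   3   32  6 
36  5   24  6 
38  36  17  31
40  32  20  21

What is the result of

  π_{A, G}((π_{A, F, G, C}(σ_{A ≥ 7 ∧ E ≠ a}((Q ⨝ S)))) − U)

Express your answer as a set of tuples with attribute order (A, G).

Q ⋈ S (natural join on F): {(31, a, 7, 16, 7), (31, a, 7, 2, 20), (31, a, 7, 20, 14), (31, a, 7, 32, 3), (31, k, 15, 16, 7), (31, k, 15, 2, 20), (31, k, 15, 20, 14), (31, k, 15, 32, 3), (31, s, 34, 16, 7), (31, s, 34, 2, 20), (31, s, 34, 20, 14), (31, s, 34, 32, 3), (31, v, 26, 16, 7), (31, v, 26, 2, 20), (31, v, 26, 20, 14), (31, v, 26, 32, 3), (31, z, 17, 16, 7), (31, z, 17, 2, 20), (31, z, 17, 20, 14), (31, z, 17, 32, 3)}
Apply σ_{A ≥ 7 ∧ E ≠ a}; surviving tuples: {(31, k, 15, 16, 7), (31, k, 15, 2, 20), (31, k, 15, 20, 14), (31, s, 34, 16, 7), (31, s, 34, 2, 20), (31, s, 34, 20, 14), (31, v, 26, 16, 7), (31, v, 26, 2, 20), (31, v, 26, 20, 14), (31, z, 17, 16, 7), (31, z, 17, 2, 20), (31, z, 17, 20, 14)}
π_{A, F, G, C} gives {(14, 31, 15, 20), (14, 31, 17, 20), (14, 31, 26, 20), (14, 31, 34, 20), (20, 31, 15, 2), (20, 31, 17, 2), (20, 31, 26, 2), (20, 31, 34, 2), (7, 31, 15, 16), (7, 31, 17, 16), (7, 31, 26, 16), (7, 31, 34, 16)}.
Taking the difference: {(14, 31, 15, 20), (14, 31, 17, 20), (14, 31, 26, 20), (14, 31, 34, 20), (20, 31, 15, 2), (20, 31, 17, 2), (20, 31, 26, 2), (20, 31, 34, 2), (7, 31, 15, 16), (7, 31, 17, 16), (7, 31, 26, 16), (7, 31, 34, 16)}
π_{A, G} gives {(14, 15), (14, 17), (14, 26), (14, 34), (20, 15), (20, 17), (20, 26), (20, 34), (7, 15), (7, 17), (7, 26), (7, 34)}.

{(14, 15), (14, 17), (14, 26), (14, 34), (20, 15), (20, 17), (20, 26), (20, 34), (7, 15), (7, 17), (7, 26), (7, 34)}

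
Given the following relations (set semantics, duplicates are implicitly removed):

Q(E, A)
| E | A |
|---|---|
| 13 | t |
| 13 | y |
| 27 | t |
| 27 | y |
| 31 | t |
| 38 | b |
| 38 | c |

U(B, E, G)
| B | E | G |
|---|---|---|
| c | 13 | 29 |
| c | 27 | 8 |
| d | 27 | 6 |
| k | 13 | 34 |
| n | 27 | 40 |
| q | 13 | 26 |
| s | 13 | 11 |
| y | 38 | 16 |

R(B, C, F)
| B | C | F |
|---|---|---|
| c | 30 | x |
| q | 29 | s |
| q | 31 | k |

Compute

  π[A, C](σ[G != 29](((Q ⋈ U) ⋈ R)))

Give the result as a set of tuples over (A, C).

Natural join on E: {(13, t, c, 29), (13, t, k, 34), (13, t, q, 26), (13, t, s, 11), (13, y, c, 29), (13, y, k, 34), (13, y, q, 26), (13, y, s, 11), (27, t, c, 8), (27, t, d, 6), (27, t, n, 40), (27, y, c, 8), (27, y, d, 6), (27, y, n, 40), (38, b, y, 16), (38, c, y, 16)}
Natural join on B: {(13, t, c, 29, 30, x), (13, t, q, 26, 29, s), (13, t, q, 26, 31, k), (13, y, c, 29, 30, x), (13, y, q, 26, 29, s), (13, y, q, 26, 31, k), (27, t, c, 8, 30, x), (27, y, c, 8, 30, x)}
σ[G != 29]: keep tuples satisfying G != 29 → {(13, t, q, 26, 29, s), (13, t, q, 26, 31, k), (13, y, q, 26, 29, s), (13, y, q, 26, 31, k), (27, t, c, 8, 30, x), (27, y, c, 8, 30, x)}
π_{A, C} gives {(t, 29), (t, 30), (t, 31), (y, 29), (y, 30), (y, 31)}.

{(t, 29), (t, 30), (t, 31), (y, 29), (y, 30), (y, 31)}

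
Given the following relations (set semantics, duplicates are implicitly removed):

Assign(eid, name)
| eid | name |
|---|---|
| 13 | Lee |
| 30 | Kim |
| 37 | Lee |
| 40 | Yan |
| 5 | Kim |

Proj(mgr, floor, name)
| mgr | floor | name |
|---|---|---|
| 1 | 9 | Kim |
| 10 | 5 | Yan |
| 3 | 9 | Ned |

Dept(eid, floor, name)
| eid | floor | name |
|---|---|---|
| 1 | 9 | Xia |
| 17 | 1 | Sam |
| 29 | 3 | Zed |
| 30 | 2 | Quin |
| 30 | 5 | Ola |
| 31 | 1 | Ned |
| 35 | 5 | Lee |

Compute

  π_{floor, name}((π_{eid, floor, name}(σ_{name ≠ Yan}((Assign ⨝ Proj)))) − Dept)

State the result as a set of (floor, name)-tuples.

{(9, Kim)}

Assign ⋈ Proj (natural join on name): {(30, Kim, 1, 9), (40, Yan, 10, 5), (5, Kim, 1, 9)}
Apply σ_{name ≠ Yan}; surviving tuples: {(30, Kim, 1, 9), (5, Kim, 1, 9)}
π[eid, floor, name]: project onto (eid, floor, name) → {(30, 9, Kim), (5, 9, Kim)}
Difference: {(30, 9, Kim), (5, 9, Kim)} with {(1, 9, Xia), (17, 1, Sam), (29, 3, Zed), (30, 2, Quin), (30, 5, Ola), (31, 1, Ned), (35, 5, Lee)} → {(30, 9, Kim), (5, 9, Kim)}
π[floor, name]: project onto (floor, name) (1 duplicate(s) eliminated) → {(9, Kim)}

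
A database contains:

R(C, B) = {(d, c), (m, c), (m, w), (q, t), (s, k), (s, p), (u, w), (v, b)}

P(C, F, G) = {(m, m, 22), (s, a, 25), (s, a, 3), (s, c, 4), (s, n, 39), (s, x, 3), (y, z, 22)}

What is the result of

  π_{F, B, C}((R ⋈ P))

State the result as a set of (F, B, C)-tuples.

{(a, k, s), (a, p, s), (c, k, s), (c, p, s), (m, c, m), (m, w, m), (n, k, s), (n, p, s), (x, k, s), (x, p, s)}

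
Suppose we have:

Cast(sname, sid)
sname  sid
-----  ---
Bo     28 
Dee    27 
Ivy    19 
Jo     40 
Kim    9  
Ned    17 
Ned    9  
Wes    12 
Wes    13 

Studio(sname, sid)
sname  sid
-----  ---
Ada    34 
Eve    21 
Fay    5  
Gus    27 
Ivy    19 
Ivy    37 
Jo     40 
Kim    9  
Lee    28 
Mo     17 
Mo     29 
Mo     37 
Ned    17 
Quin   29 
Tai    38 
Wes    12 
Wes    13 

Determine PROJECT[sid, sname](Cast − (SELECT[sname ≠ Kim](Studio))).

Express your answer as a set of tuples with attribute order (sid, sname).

Selection sname ≠ Kim: {(Ada, 34), (Eve, 21), (Fay, 5), (Gus, 27), (Ivy, 19), (Ivy, 37), (Jo, 40), (Lee, 28), (Mo, 17), (Mo, 29), (Mo, 37), (Ned, 17), (Quin, 29), (Tai, 38), (Wes, 12), (Wes, 13)}
Set difference of the two operands is {(Bo, 28), (Dee, 27), (Kim, 9), (Ned, 9)}.
Keep only column(s) sid, sname: {(27, Dee), (28, Bo), (9, Kim), (9, Ned)}

{(27, Dee), (28, Bo), (9, Kim), (9, Ned)}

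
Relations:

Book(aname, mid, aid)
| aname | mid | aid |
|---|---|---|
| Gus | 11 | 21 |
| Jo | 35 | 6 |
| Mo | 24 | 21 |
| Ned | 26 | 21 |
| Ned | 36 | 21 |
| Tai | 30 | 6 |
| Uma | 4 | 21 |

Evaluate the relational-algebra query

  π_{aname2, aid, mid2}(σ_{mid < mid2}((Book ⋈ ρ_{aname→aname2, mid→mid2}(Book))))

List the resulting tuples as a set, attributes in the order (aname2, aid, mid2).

{(Gus, 21, 11), (Jo, 6, 35), (Mo, 21, 24), (Ned, 21, 26), (Ned, 21, 36)}

ρ[aname→aname2, mid→mid2]: schema becomes (aname2, mid2, aid); tuples unchanged.
Natural join on aid: {(Gus, 11, 21, Gus, 11), (Gus, 11, 21, Mo, 24), (Gus, 11, 21, Ned, 26), (Gus, 11, 21, Ned, 36), (Gus, 11, 21, Uma, 4), (Jo, 35, 6, Jo, 35), (Jo, 35, 6, Tai, 30), (Mo, 24, 21, Gus, 11), (Mo, 24, 21, Mo, 24), (Mo, 24, 21, Ned, 26), (Mo, 24, 21, Ned, 36), (Mo, 24, 21, Uma, 4), (Ned, 26, 21, Gus, 11), (Ned, 26, 21, Mo, 24), (Ned, 26, 21, Ned, 26), (Ned, 26, 21, Ned, 36), (Ned, 26, 21, Uma, 4), (Ned, 36, 21, Gus, 11), (Ned, 36, 21, Mo, 24), (Ned, 36, 21, Ned, 26), (Ned, 36, 21, Ned, 36), (Ned, 36, 21, Uma, 4), (Tai, 30, 6, Jo, 35), (Tai, 30, 6, Tai, 30), (Uma, 4, 21, Gus, 11), (Uma, 4, 21, Mo, 24), (Uma, 4, 21, Ned, 26), (Uma, 4, 21, Ned, 36), (Uma, 4, 21, Uma, 4)}
σ[mid < mid2]: keep tuples satisfying mid < mid2 → {(Gus, 11, 21, Mo, 24), (Gus, 11, 21, Ned, 26), (Gus, 11, 21, Ned, 36), (Mo, 24, 21, Ned, 26), (Mo, 24, 21, Ned, 36), (Ned, 26, 21, Ned, 36), (Tai, 30, 6, Jo, 35), (Uma, 4, 21, Gus, 11), (Uma, 4, 21, Mo, 24), (Uma, 4, 21, Ned, 26), (Uma, 4, 21, Ned, 36)}
Keep only column(s) aname2, aid, mid2 (6 duplicate(s) eliminated): {(Gus, 21, 11), (Jo, 6, 35), (Mo, 21, 24), (Ned, 21, 26), (Ned, 21, 36)}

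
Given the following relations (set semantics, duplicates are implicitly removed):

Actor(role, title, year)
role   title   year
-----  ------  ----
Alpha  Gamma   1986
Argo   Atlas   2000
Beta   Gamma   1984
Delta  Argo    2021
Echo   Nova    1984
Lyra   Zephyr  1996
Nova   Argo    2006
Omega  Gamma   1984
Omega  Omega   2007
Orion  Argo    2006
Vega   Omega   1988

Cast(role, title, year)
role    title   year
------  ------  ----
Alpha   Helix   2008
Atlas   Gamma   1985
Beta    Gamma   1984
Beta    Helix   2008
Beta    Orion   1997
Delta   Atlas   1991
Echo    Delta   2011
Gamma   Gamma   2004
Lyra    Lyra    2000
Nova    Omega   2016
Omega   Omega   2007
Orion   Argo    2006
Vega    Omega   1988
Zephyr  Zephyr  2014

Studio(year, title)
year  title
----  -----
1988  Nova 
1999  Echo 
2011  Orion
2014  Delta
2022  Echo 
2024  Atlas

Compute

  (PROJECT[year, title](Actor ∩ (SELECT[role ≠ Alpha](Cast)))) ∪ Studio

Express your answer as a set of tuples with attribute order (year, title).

{(1984, Gamma), (1988, Nova), (1988, Omega), (1999, Echo), (2006, Argo), (2007, Omega), (2011, Orion), (2014, Delta), (2022, Echo), (2024, Atlas)}

σ[role ≠ Alpha]: keep tuples satisfying role ≠ Alpha → {(Atlas, Gamma, 1985), (Beta, Gamma, 1984), (Beta, Helix, 2008), (Beta, Orion, 1997), (Delta, Atlas, 1991), (Echo, Delta, 2011), (Gamma, Gamma, 2004), (Lyra, Lyra, 2000), (Nova, Omega, 2016), (Omega, Omega, 2007), (Orion, Argo, 2006), (Vega, Omega, 1988), (Zephyr, Zephyr, 2014)}
Intersection: {(Alpha, Gamma, 1986), (Argo, Atlas, 2000), (Beta, Gamma, 1984), (Delta, Argo, 2021), (Echo, Nova, 1984), (Lyra, Zephyr, 1996), (Nova, Argo, 2006), (Omega, Gamma, 1984), (Omega, Omega, 2007), (Orion, Argo, 2006), (Vega, Omega, 1988)} with {(Atlas, Gamma, 1985), (Beta, Gamma, 1984), (Beta, Helix, 2008), (Beta, Orion, 1997), (Delta, Atlas, 1991), (Echo, Delta, 2011), (Gamma, Gamma, 2004), (Lyra, Lyra, 2000), (Nova, Omega, 2016), (Omega, Omega, 2007), (Orion, Argo, 2006), (Vega, Omega, 1988), (Zephyr, Zephyr, 2014)} → {(Beta, Gamma, 1984), (Omega, Omega, 2007), (Orion, Argo, 2006), (Vega, Omega, 1988)}
π[year, title]: project onto (year, title) → {(1984, Gamma), (1988, Omega), (2006, Argo), (2007, Omega)}
Union: {(1984, Gamma), (1988, Omega), (2006, Argo), (2007, Omega)} with {(1988, Nova), (1999, Echo), (2011, Orion), (2014, Delta), (2022, Echo), (2024, Atlas)} → {(1984, Gamma), (1988, Nova), (1988, Omega), (1999, Echo), (2006, Argo), (2007, Omega), (2011, Orion), (2014, Delta), (2022, Echo), (2024, Atlas)}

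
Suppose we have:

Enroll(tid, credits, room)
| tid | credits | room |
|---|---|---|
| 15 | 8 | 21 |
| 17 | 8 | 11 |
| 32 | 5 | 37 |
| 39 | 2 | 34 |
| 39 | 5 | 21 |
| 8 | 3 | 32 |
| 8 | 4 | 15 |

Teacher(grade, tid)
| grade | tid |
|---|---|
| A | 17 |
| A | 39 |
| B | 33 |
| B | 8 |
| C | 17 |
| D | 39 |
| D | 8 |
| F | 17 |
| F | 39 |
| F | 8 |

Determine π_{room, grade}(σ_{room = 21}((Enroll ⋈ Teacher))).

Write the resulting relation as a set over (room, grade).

Joining Enroll and Teacher on tid yields {(17, 8, 11, A), (17, 8, 11, C), (17, 8, 11, F), (39, 2, 34, A), (39, 2, 34, D), (39, 2, 34, F), (39, 5, 21, A), (39, 5, 21, D), (39, 5, 21, F), (8, 3, 32, B), (8, 3, 32, D), (8, 3, 32, F), (8, 4, 15, B), (8, 4, 15, D), (8, 4, 15, F)}.
Filtering on room = 21 leaves {(39, 5, 21, A), (39, 5, 21, D), (39, 5, 21, F)}.
Keep only column(s) room, grade: {(21, A), (21, D), (21, F)}

{(21, A), (21, D), (21, F)}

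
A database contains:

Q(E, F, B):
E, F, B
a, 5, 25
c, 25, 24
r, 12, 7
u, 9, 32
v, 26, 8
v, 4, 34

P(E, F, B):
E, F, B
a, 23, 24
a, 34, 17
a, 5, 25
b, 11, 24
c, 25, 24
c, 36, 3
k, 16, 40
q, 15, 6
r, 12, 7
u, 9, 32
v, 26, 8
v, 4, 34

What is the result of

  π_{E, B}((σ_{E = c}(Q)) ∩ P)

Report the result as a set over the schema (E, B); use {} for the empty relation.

{(c, 24)}

Apply σ_{E = c}; surviving tuples: {(c, 25, 24)}
Taking the intersection: {(c, 25, 24)}
Keep only column(s) E, B: {(c, 24)}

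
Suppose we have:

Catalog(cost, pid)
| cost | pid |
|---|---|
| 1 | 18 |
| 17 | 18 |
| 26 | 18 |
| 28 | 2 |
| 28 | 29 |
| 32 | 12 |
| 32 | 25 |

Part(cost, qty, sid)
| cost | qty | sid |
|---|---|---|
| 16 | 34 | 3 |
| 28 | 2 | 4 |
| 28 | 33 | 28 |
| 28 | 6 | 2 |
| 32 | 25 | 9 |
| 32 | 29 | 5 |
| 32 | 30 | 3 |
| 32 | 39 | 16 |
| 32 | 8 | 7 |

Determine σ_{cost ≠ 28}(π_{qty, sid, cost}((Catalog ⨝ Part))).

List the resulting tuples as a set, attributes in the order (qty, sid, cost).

Natural join on cost: {(28, 2, 2, 4), (28, 2, 33, 28), (28, 2, 6, 2), (28, 29, 2, 4), (28, 29, 33, 28), (28, 29, 6, 2), (32, 12, 25, 9), (32, 12, 29, 5), (32, 12, 30, 3), (32, 12, 39, 16), (32, 12, 8, 7), (32, 25, 25, 9), (32, 25, 29, 5), (32, 25, 30, 3), (32, 25, 39, 16), (32, 25, 8, 7)}
Keep only column(s) qty, sid, cost (8 duplicate(s) eliminated): {(2, 4, 28), (25, 9, 32), (29, 5, 32), (30, 3, 32), (33, 28, 28), (39, 16, 32), (6, 2, 28), (8, 7, 32)}
Apply σ_{cost ≠ 28}; surviving tuples: {(25, 9, 32), (29, 5, 32), (30, 3, 32), (39, 16, 32), (8, 7, 32)}

{(25, 9, 32), (29, 5, 32), (30, 3, 32), (39, 16, 32), (8, 7, 32)}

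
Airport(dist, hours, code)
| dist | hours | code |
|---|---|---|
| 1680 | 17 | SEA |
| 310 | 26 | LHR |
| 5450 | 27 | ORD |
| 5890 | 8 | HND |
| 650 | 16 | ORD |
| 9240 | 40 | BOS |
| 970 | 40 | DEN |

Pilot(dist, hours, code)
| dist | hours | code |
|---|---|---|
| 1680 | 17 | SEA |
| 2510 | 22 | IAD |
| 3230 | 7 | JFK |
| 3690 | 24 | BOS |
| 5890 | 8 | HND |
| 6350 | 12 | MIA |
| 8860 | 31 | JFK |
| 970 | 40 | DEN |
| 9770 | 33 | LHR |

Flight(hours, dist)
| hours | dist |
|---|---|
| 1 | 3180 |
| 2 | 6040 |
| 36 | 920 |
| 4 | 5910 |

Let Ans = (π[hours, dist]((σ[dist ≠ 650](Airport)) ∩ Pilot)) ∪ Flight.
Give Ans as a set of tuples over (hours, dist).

{(1, 3180), (17, 1680), (2, 6040), (36, 920), (4, 5910), (40, 970), (8, 5890)}

Filtering on dist ≠ 650 leaves {(1680, 17, SEA), (310, 26, LHR), (5450, 27, ORD), (5890, 8, HND), (9240, 40, BOS), (970, 40, DEN)}.
Intersection: {(1680, 17, SEA), (310, 26, LHR), (5450, 27, ORD), (5890, 8, HND), (9240, 40, BOS), (970, 40, DEN)} with {(1680, 17, SEA), (2510, 22, IAD), (3230, 7, JFK), (3690, 24, BOS), (5890, 8, HND), (6350, 12, MIA), (8860, 31, JFK), (970, 40, DEN), (9770, 33, LHR)} → {(1680, 17, SEA), (5890, 8, HND), (970, 40, DEN)}
Keep only column(s) hours, dist: {(17, 1680), (40, 970), (8, 5890)}
Union: {(17, 1680), (40, 970), (8, 5890)} with {(1, 3180), (2, 6040), (36, 920), (4, 5910)} → {(1, 3180), (17, 1680), (2, 6040), (36, 920), (4, 5910), (40, 970), (8, 5890)}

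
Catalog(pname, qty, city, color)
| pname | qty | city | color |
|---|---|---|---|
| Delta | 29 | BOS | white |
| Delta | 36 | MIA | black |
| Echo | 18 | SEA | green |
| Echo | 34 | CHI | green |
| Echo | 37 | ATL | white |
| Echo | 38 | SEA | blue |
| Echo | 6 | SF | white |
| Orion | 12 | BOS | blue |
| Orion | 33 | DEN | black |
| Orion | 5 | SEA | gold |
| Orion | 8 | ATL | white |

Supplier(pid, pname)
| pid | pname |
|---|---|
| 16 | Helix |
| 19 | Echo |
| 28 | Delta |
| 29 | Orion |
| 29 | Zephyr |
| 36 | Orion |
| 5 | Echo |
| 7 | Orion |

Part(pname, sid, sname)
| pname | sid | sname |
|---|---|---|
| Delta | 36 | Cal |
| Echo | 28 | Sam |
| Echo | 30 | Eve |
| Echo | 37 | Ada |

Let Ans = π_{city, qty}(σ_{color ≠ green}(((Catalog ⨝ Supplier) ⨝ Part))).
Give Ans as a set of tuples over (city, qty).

{(ATL, 37), (BOS, 29), (MIA, 36), (SEA, 38), (SF, 6)}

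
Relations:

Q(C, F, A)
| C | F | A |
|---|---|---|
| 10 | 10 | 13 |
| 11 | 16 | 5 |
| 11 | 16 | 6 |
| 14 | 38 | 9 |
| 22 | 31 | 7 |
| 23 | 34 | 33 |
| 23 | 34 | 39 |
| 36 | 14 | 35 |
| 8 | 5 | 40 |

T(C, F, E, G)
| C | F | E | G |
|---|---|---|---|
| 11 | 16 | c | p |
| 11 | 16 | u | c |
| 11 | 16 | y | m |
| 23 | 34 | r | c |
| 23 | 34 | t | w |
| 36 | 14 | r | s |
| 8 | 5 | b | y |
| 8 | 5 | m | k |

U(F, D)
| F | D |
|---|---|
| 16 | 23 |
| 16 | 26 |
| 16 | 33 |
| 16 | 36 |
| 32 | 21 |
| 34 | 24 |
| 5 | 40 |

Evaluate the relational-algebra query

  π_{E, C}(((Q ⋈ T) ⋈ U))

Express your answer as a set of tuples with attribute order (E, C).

{(b, 8), (c, 11), (m, 8), (r, 23), (t, 23), (u, 11), (y, 11)}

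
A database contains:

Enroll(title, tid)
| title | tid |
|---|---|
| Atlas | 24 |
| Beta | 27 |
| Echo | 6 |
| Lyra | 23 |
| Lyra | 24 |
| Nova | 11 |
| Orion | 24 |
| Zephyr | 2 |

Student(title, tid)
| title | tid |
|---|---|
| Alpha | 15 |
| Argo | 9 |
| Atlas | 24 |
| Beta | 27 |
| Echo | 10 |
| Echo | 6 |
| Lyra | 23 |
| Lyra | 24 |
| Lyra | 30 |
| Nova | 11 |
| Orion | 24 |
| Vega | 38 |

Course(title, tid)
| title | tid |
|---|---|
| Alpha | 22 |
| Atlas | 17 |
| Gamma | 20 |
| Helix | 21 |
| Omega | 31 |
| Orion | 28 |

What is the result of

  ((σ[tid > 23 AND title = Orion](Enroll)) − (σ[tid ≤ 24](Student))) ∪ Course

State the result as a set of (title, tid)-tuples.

{(Alpha, 22), (Atlas, 17), (Gamma, 20), (Helix, 21), (Omega, 31), (Orion, 28)}

Filtering on tid > 23 AND title = Orion leaves {(Orion, 24)}.
Filtering on tid ≤ 24 leaves {(Alpha, 15), (Argo, 9), (Atlas, 24), (Echo, 10), (Echo, 6), (Lyra, 23), (Lyra, 24), (Nova, 11), (Orion, 24)}.
Difference: {(Orion, 24)} with {(Alpha, 15), (Argo, 9), (Atlas, 24), (Echo, 10), (Echo, 6), (Lyra, 23), (Lyra, 24), (Nova, 11), (Orion, 24)} → {}
Union: {} with {(Alpha, 22), (Atlas, 17), (Gamma, 20), (Helix, 21), (Omega, 31), (Orion, 28)} → {(Alpha, 22), (Atlas, 17), (Gamma, 20), (Helix, 21), (Omega, 31), (Orion, 28)}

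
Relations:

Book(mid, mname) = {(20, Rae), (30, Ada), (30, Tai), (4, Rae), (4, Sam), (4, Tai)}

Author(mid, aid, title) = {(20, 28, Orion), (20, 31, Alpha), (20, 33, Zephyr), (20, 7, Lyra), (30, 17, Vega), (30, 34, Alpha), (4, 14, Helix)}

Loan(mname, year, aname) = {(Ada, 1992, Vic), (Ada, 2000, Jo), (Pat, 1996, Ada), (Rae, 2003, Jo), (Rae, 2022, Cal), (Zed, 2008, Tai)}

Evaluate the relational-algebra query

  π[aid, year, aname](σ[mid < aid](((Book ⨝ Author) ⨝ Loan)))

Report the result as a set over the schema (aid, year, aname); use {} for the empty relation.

Book ⋈ Author (natural join on mid): {(20, Rae, 28, Orion), (20, Rae, 31, Alpha), (20, Rae, 33, Zephyr), (20, Rae, 7, Lyra), (30, Ada, 17, Vega), (30, Ada, 34, Alpha), (30, Tai, 17, Vega), (30, Tai, 34, Alpha), (4, Rae, 14, Helix), (4, Sam, 14, Helix), (4, Tai, 14, Helix)}
(Book ⨝ Author) ⋈ Loan (natural join on mname): {(20, Rae, 28, Orion, 2003, Jo), (20, Rae, 28, Orion, 2022, Cal), (20, Rae, 31, Alpha, 2003, Jo), (20, Rae, 31, Alpha, 2022, Cal), (20, Rae, 33, Zephyr, 2003, Jo), (20, Rae, 33, Zephyr, 2022, Cal), (20, Rae, 7, Lyra, 2003, Jo), (20, Rae, 7, Lyra, 2022, Cal), (30, Ada, 17, Vega, 1992, Vic), (30, Ada, 17, Vega, 2000, Jo), (30, Ada, 34, Alpha, 1992, Vic), (30, Ada, 34, Alpha, 2000, Jo), (4, Rae, 14, Helix, 2003, Jo), (4, Rae, 14, Helix, 2022, Cal)}
Selection mid < aid: {(20, Rae, 28, Orion, 2003, Jo), (20, Rae, 28, Orion, 2022, Cal), (20, Rae, 31, Alpha, 2003, Jo), (20, Rae, 31, Alpha, 2022, Cal), (20, Rae, 33, Zephyr, 2003, Jo), (20, Rae, 33, Zephyr, 2022, Cal), (30, Ada, 34, Alpha, 1992, Vic), (30, Ada, 34, Alpha, 2000, Jo), (4, Rae, 14, Helix, 2003, Jo), (4, Rae, 14, Helix, 2022, Cal)}
π[aid, year, aname]: project onto (aid, year, aname) → {(14, 2003, Jo), (14, 2022, Cal), (28, 2003, Jo), (28, 2022, Cal), (31, 2003, Jo), (31, 2022, Cal), (33, 2003, Jo), (33, 2022, Cal), (34, 1992, Vic), (34, 2000, Jo)}

{(14, 2003, Jo), (14, 2022, Cal), (28, 2003, Jo), (28, 2022, Cal), (31, 2003, Jo), (31, 2022, Cal), (33, 2003, Jo), (33, 2022, Cal), (34, 1992, Vic), (34, 2000, Jo)}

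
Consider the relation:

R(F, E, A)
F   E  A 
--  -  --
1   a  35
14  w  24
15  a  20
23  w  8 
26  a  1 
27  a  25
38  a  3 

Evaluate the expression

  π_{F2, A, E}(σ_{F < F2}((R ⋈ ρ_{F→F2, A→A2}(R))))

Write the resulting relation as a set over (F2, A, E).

{(15, 35, a), (23, 24, w), (26, 20, a), (26, 35, a), (27, 1, a), (27, 20, a), (27, 35, a), (38, 1, a), (38, 20, a), (38, 25, a), (38, 35, a)}

ρ[F→F2, A→A2]: schema becomes (F2, E, A2); tuples unchanged.
R ⋈ ρ_{F→F2, A→A2}(R) (natural join on E): {(1, a, 35, 1, 35), (1, a, 35, 15, 20), (1, a, 35, 26, 1), (1, a, 35, 27, 25), (1, a, 35, 38, 3), (14, w, 24, 14, 24), (14, w, 24, 23, 8), (15, a, 20, 1, 35), (15, a, 20, 15, 20), (15, a, 20, 26, 1), (15, a, 20, 27, 25), (15, a, 20, 38, 3), (23, w, 8, 14, 24), (23, w, 8, 23, 8), (26, a, 1, 1, 35), (26, a, 1, 15, 20), (26, a, 1, 26, 1), (26, a, 1, 27, 25), (26, a, 1, 38, 3), (27, a, 25, 1, 35), (27, a, 25, 15, 20), (27, a, 25, 26, 1), (27, a, 25, 27, 25), (27, a, 25, 38, 3), (38, a, 3, 1, 35), (38, a, 3, 15, 20), (38, a, 3, 26, 1), (38, a, 3, 27, 25), (38, a, 3, 38, 3)}
Filtering on F < F2 leaves {(1, a, 35, 15, 20), (1, a, 35, 26, 1), (1, a, 35, 27, 25), (1, a, 35, 38, 3), (14, w, 24, 23, 8), (15, a, 20, 26, 1), (15, a, 20, 27, 25), (15, a, 20, 38, 3), (26, a, 1, 27, 25), (26, a, 1, 38, 3), (27, a, 25, 38, 3)}.
Projecting to F2, A, E: {(15, 35, a), (23, 24, w), (26, 20, a), (26, 35, a), (27, 1, a), (27, 20, a), (27, 35, a), (38, 1, a), (38, 20, a), (38, 25, a), (38, 35, a)}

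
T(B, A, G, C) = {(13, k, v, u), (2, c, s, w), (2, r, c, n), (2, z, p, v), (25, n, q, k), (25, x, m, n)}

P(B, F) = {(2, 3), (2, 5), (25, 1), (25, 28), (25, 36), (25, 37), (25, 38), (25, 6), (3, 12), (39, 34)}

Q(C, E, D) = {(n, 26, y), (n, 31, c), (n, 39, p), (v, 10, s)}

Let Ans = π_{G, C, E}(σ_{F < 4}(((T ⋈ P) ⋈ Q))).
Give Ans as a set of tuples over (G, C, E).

Joining T and P on B yields {(2, c, s, w, 3), (2, c, s, w, 5), (2, r, c, n, 3), (2, r, c, n, 5), (2, z, p, v, 3), (2, z, p, v, 5), (25, n, q, k, 1), (25, n, q, k, 28), (25, n, q, k, 36), (25, n, q, k, 37), (25, n, q, k, 38), (25, n, q, k, 6), (25, x, m, n, 1), (25, x, m, n, 28), (25, x, m, n, 36), (25, x, m, n, 37), (25, x, m, n, 38), (25, x, m, n, 6)}.
Joining (T ⋈ P) and Q on C yields {(2, r, c, n, 3, 26, y), (2, r, c, n, 3, 31, c), (2, r, c, n, 3, 39, p), (2, r, c, n, 5, 26, y), (2, r, c, n, 5, 31, c), (2, r, c, n, 5, 39, p), (2, z, p, v, 3, 10, s), (2, z, p, v, 5, 10, s), (25, x, m, n, 1, 26, y), (25, x, m, n, 1, 31, c), (25, x, m, n, 1, 39, p), (25, x, m, n, 28, 26, y), (25, x, m, n, 28, 31, c), (25, x, m, n, 28, 39, p), (25, x, m, n, 36, 26, y), (25, x, m, n, 36, 31, c), (25, x, m, n, 36, 39, p), (25, x, m, n, 37, 26, y), (25, x, m, n, 37, 31, c), (25, x, m, n, 37, 39, p), (25, x, m, n, 38, 26, y), (25, x, m, n, 38, 31, c), (25, x, m, n, 38, 39, p), (25, x, m, n, 6, 26, y), (25, x, m, n, 6, 31, c), (25, x, m, n, 6, 39, p)}.
Selection F < 4: {(2, r, c, n, 3, 26, y), (2, r, c, n, 3, 31, c), (2, r, c, n, 3, 39, p), (2, z, p, v, 3, 10, s), (25, x, m, n, 1, 26, y), (25, x, m, n, 1, 31, c), (25, x, m, n, 1, 39, p)}
π[G, C, E]: project onto (G, C, E) → {(c, n, 26), (c, n, 31), (c, n, 39), (m, n, 26), (m, n, 31), (m, n, 39), (p, v, 10)}

{(c, n, 26), (c, n, 31), (c, n, 39), (m, n, 26), (m, n, 31), (m, n, 39), (p, v, 10)}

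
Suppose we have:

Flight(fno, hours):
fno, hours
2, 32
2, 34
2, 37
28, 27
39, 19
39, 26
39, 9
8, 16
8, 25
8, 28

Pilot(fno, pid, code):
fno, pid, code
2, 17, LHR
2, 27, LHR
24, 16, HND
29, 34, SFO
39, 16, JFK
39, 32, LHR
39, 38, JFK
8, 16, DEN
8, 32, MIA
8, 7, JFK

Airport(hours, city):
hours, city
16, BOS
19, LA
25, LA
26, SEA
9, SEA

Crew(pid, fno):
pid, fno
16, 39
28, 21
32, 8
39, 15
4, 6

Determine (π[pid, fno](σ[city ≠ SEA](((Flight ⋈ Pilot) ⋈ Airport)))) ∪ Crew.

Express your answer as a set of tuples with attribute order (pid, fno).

Flight ⋈ Pilot (natural join on fno): {(2, 32, 17, LHR), (2, 32, 27, LHR), (2, 34, 17, LHR), (2, 34, 27, LHR), (2, 37, 17, LHR), (2, 37, 27, LHR), (39, 19, 16, JFK), (39, 19, 32, LHR), (39, 19, 38, JFK), (39, 26, 16, JFK), (39, 26, 32, LHR), (39, 26, 38, JFK), (39, 9, 16, JFK), (39, 9, 32, LHR), (39, 9, 38, JFK), (8, 16, 16, DEN), (8, 16, 32, MIA), (8, 16, 7, JFK), (8, 25, 16, DEN), (8, 25, 32, MIA), (8, 25, 7, JFK), (8, 28, 16, DEN), (8, 28, 32, MIA), (8, 28, 7, JFK)}
(Flight ⋈ Pilot) ⋈ Airport (natural join on hours): {(39, 19, 16, JFK, LA), (39, 19, 32, LHR, LA), (39, 19, 38, JFK, LA), (39, 26, 16, JFK, SEA), (39, 26, 32, LHR, SEA), (39, 26, 38, JFK, SEA), (39, 9, 16, JFK, SEA), (39, 9, 32, LHR, SEA), (39, 9, 38, JFK, SEA), (8, 16, 16, DEN, BOS), (8, 16, 32, MIA, BOS), (8, 16, 7, JFK, BOS), (8, 25, 16, DEN, LA), (8, 25, 32, MIA, LA), (8, 25, 7, JFK, LA)}
Apply σ_{city ≠ SEA}; surviving tuples: {(39, 19, 16, JFK, LA), (39, 19, 32, LHR, LA), (39, 19, 38, JFK, LA), (8, 16, 16, DEN, BOS), (8, 16, 32, MIA, BOS), (8, 16, 7, JFK, BOS), (8, 25, 16, DEN, LA), (8, 25, 32, MIA, LA), (8, 25, 7, JFK, LA)}
π_{pid, fno} gives {(16, 39), (16, 8), (32, 39), (32, 8), (38, 39), (7, 8)} (3 duplicate(s) eliminated).
Taking the union: {(16, 39), (16, 8), (28, 21), (32, 39), (32, 8), (38, 39), (39, 15), (4, 6), (7, 8)}

{(16, 39), (16, 8), (28, 21), (32, 39), (32, 8), (38, 39), (39, 15), (4, 6), (7, 8)}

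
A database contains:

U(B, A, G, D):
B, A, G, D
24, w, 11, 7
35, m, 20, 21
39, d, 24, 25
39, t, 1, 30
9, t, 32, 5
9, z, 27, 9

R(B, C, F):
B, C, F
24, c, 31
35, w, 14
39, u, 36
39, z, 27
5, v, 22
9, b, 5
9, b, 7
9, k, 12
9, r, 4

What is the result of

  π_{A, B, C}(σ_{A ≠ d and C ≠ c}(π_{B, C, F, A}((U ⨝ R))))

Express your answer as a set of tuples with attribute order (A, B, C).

U ⋈ R (natural join on B): {(24, w, 11, 7, c, 31), (35, m, 20, 21, w, 14), (39, d, 24, 25, u, 36), (39, d, 24, 25, z, 27), (39, t, 1, 30, u, 36), (39, t, 1, 30, z, 27), (9, t, 32, 5, b, 5), (9, t, 32, 5, b, 7), (9, t, 32, 5, k, 12), (9, t, 32, 5, r, 4), (9, z, 27, 9, b, 5), (9, z, 27, 9, b, 7), (9, z, 27, 9, k, 12), (9, z, 27, 9, r, 4)}
Projecting to B, C, F, A: {(24, c, 31, w), (35, w, 14, m), (39, u, 36, d), (39, u, 36, t), (39, z, 27, d), (39, z, 27, t), (9, b, 5, t), (9, b, 5, z), (9, b, 7, t), (9, b, 7, z), (9, k, 12, t), (9, k, 12, z), (9, r, 4, t), (9, r, 4, z)}
Selection A ≠ d and C ≠ c: {(35, w, 14, m), (39, u, 36, t), (39, z, 27, t), (9, b, 5, t), (9, b, 5, z), (9, b, 7, t), (9, b, 7, z), (9, k, 12, t), (9, k, 12, z), (9, r, 4, t), (9, r, 4, z)}
Projecting to A, B, C (2 duplicate(s) eliminated): {(m, 35, w), (t, 39, u), (t, 39, z), (t, 9, b), (t, 9, k), (t, 9, r), (z, 9, b), (z, 9, k), (z, 9, r)}

{(m, 35, w), (t, 39, u), (t, 39, z), (t, 9, b), (t, 9, k), (t, 9, r), (z, 9, b), (z, 9, k), (z, 9, r)}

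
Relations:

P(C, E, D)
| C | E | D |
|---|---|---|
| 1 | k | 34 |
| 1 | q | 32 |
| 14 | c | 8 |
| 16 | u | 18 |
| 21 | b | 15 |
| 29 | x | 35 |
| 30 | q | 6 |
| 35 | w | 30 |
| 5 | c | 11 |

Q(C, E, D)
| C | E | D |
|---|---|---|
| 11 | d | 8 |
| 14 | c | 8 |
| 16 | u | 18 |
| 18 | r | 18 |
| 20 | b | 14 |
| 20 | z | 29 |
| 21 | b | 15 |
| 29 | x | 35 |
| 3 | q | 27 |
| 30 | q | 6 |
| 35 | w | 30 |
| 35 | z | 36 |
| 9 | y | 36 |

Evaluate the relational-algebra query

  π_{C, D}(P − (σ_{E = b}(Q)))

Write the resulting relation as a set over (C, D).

{(1, 32), (1, 34), (14, 8), (16, 18), (29, 35), (30, 6), (35, 30), (5, 11)}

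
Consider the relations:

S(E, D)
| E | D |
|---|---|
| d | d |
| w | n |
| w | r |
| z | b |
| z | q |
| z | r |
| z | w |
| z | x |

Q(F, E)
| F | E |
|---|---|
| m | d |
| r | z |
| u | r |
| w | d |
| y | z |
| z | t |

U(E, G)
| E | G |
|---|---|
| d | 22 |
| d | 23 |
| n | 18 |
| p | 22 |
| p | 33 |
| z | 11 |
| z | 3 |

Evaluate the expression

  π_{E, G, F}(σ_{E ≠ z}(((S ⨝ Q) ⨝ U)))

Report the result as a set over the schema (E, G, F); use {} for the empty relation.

Natural join on E: {(d, d, m), (d, d, w), (z, b, r), (z, b, y), (z, q, r), (z, q, y), (z, r, r), (z, r, y), (z, w, r), (z, w, y), (z, x, r), (z, x, y)}
Natural join on E: {(d, d, m, 22), (d, d, m, 23), (d, d, w, 22), (d, d, w, 23), (z, b, r, 11), (z, b, r, 3), (z, b, y, 11), (z, b, y, 3), (z, q, r, 11), (z, q, r, 3), (z, q, y, 11), (z, q, y, 3), (z, r, r, 11), (z, r, r, 3), (z, r, y, 11), (z, r, y, 3), (z, w, r, 11), (z, w, r, 3), (z, w, y, 11), (z, w, y, 3), (z, x, r, 11), (z, x, r, 3), (z, x, y, 11), (z, x, y, 3)}
Apply σ_{E ≠ z}; surviving tuples: {(d, d, m, 22), (d, d, m, 23), (d, d, w, 22), (d, d, w, 23)}
Projecting to E, G, F: {(d, 22, m), (d, 22, w), (d, 23, m), (d, 23, w)}

{(d, 22, m), (d, 22, w), (d, 23, m), (d, 23, w)}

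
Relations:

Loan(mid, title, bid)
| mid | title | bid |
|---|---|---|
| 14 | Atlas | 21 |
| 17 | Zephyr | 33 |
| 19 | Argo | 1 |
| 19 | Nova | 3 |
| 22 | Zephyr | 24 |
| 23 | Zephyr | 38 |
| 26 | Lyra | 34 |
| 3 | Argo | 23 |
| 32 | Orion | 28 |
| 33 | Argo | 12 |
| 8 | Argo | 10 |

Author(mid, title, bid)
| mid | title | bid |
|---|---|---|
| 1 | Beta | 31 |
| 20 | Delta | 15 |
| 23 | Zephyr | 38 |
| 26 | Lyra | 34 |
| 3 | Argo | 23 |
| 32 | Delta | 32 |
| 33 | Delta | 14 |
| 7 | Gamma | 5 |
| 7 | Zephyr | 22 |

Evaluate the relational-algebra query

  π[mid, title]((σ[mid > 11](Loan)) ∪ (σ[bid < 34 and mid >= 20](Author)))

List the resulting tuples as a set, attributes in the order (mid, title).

Apply σ_{mid > 11}; surviving tuples: {(14, Atlas, 21), (17, Zephyr, 33), (19, Argo, 1), (19, Nova, 3), (22, Zephyr, 24), (23, Zephyr, 38), (26, Lyra, 34), (32, Orion, 28), (33, Argo, 12)}
Apply σ_{bid < 34 and mid >= 20}; surviving tuples: {(20, Delta, 15), (32, Delta, 32), (33, Delta, 14)}
Taking the union: {(14, Atlas, 21), (17, Zephyr, 33), (19, Argo, 1), (19, Nova, 3), (20, Delta, 15), (22, Zephyr, 24), (23, Zephyr, 38), (26, Lyra, 34), (32, Delta, 32), (32, Orion, 28), (33, Argo, 12), (33, Delta, 14)}
Keep only column(s) mid, title: {(14, Atlas), (17, Zephyr), (19, Argo), (19, Nova), (20, Delta), (22, Zephyr), (23, Zephyr), (26, Lyra), (32, Delta), (32, Orion), (33, Argo), (33, Delta)}

{(14, Atlas), (17, Zephyr), (19, Argo), (19, Nova), (20, Delta), (22, Zephyr), (23, Zephyr), (26, Lyra), (32, Delta), (32, Orion), (33, Argo), (33, Delta)}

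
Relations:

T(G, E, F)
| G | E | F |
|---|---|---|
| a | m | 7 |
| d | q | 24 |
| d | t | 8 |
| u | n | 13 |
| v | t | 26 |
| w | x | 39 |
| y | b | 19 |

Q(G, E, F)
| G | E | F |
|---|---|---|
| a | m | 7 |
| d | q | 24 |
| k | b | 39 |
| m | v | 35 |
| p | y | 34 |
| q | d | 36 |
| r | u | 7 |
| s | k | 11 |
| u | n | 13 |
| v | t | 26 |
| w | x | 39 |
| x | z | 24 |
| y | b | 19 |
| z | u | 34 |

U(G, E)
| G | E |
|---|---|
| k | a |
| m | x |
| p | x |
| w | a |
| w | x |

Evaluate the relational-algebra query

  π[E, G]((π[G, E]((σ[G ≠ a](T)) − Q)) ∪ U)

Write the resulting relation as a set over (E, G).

{(a, k), (a, w), (t, d), (x, m), (x, p), (x, w)}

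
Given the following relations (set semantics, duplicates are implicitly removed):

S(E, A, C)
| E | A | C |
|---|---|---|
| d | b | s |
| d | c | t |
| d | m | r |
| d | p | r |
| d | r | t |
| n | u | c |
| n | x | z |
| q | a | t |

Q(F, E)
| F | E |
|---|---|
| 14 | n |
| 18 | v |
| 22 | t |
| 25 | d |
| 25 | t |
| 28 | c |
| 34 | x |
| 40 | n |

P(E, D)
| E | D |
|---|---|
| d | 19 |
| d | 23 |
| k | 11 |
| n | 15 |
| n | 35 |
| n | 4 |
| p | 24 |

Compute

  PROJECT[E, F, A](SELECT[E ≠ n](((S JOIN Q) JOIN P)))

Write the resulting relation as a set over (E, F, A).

S ⋈ Q (natural join on E): {(d, b, s, 25), (d, c, t, 25), (d, m, r, 25), (d, p, r, 25), (d, r, t, 25), (n, u, c, 14), (n, u, c, 40), (n, x, z, 14), (n, x, z, 40)}
(S JOIN Q) ⋈ P (natural join on E): {(d, b, s, 25, 19), (d, b, s, 25, 23), (d, c, t, 25, 19), (d, c, t, 25, 23), (d, m, r, 25, 19), (d, m, r, 25, 23), (d, p, r, 25, 19), (d, p, r, 25, 23), (d, r, t, 25, 19), (d, r, t, 25, 23), (n, u, c, 14, 15), (n, u, c, 14, 35), (n, u, c, 14, 4), (n, u, c, 40, 15), (n, u, c, 40, 35), (n, u, c, 40, 4), (n, x, z, 14, 15), (n, x, z, 14, 35), (n, x, z, 14, 4), (n, x, z, 40, 15), (n, x, z, 40, 35), (n, x, z, 40, 4)}
σ[E ≠ n]: keep tuples satisfying E ≠ n → {(d, b, s, 25, 19), (d, b, s, 25, 23), (d, c, t, 25, 19), (d, c, t, 25, 23), (d, m, r, 25, 19), (d, m, r, 25, 23), (d, p, r, 25, 19), (d, p, r, 25, 23), (d, r, t, 25, 19), (d, r, t, 25, 23)}
Keep only column(s) E, F, A (5 duplicate(s) eliminated): {(d, 25, b), (d, 25, c), (d, 25, m), (d, 25, p), (d, 25, r)}

{(d, 25, b), (d, 25, c), (d, 25, m), (d, 25, p), (d, 25, r)}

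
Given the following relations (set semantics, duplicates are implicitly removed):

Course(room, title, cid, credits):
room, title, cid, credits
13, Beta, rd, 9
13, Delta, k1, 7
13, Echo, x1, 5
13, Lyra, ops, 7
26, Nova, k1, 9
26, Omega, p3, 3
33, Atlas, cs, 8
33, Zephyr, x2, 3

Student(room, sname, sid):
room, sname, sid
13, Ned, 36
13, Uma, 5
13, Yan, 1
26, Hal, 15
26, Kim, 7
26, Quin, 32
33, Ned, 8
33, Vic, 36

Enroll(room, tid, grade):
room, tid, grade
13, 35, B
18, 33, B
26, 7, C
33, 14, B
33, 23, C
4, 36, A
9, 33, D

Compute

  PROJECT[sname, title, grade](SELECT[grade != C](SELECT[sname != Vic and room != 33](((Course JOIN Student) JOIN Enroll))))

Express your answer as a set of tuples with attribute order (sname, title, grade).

{(Ned, Beta, B), (Ned, Delta, B), (Ned, Echo, B), (Ned, Lyra, B), (Uma, Beta, B), (Uma, Delta, B), (Uma, Echo, B), (Uma, Lyra, B), (Yan, Beta, B), (Yan, Delta, B), (Yan, Echo, B), (Yan, Lyra, B)}

Joining Course and Student on room yields {(13, Beta, rd, 9, Ned, 36), (13, Beta, rd, 9, Uma, 5), (13, Beta, rd, 9, Yan, 1), (13, Delta, k1, 7, Ned, 36), (13, Delta, k1, 7, Uma, 5), (13, Delta, k1, 7, Yan, 1), (13, Echo, x1, 5, Ned, 36), (13, Echo, x1, 5, Uma, 5), (13, Echo, x1, 5, Yan, 1), (13, Lyra, ops, 7, Ned, 36), (13, Lyra, ops, 7, Uma, 5), (13, Lyra, ops, 7, Yan, 1), (26, Nova, k1, 9, Hal, 15), (26, Nova, k1, 9, Kim, 7), (26, Nova, k1, 9, Quin, 32), (26, Omega, p3, 3, Hal, 15), (26, Omega, p3, 3, Kim, 7), (26, Omega, p3, 3, Quin, 32), (33, Atlas, cs, 8, Ned, 8), (33, Atlas, cs, 8, Vic, 36), (33, Zephyr, x2, 3, Ned, 8), (33, Zephyr, x2, 3, Vic, 36)}.
Joining (Course JOIN Student) and Enroll on room yields {(13, Beta, rd, 9, Ned, 36, 35, B), (13, Beta, rd, 9, Uma, 5, 35, B), (13, Beta, rd, 9, Yan, 1, 35, B), (13, Delta, k1, 7, Ned, 36, 35, B), (13, Delta, k1, 7, Uma, 5, 35, B), (13, Delta, k1, 7, Yan, 1, 35, B), (13, Echo, x1, 5, Ned, 36, 35, B), (13, Echo, x1, 5, Uma, 5, 35, B), (13, Echo, x1, 5, Yan, 1, 35, B), (13, Lyra, ops, 7, Ned, 36, 35, B), (13, Lyra, ops, 7, Uma, 5, 35, B), (13, Lyra, ops, 7, Yan, 1, 35, B), (26, Nova, k1, 9, Hal, 15, 7, C), (26, Nova, k1, 9, Kim, 7, 7, C), (26, Nova, k1, 9, Quin, 32, 7, C), (26, Omega, p3, 3, Hal, 15, 7, C), (26, Omega, p3, 3, Kim, 7, 7, C), (26, Omega, p3, 3, Quin, 32, 7, C), (33, Atlas, cs, 8, Ned, 8, 14, B), (33, Atlas, cs, 8, Ned, 8, 23, C), (33, Atlas, cs, 8, Vic, 36, 14, B), (33, Atlas, cs, 8, Vic, 36, 23, C), (33, Zephyr, x2, 3, Ned, 8, 14, B), (33, Zephyr, x2, 3, Ned, 8, 23, C), (33, Zephyr, x2, 3, Vic, 36, 14, B), (33, Zephyr, x2, 3, Vic, 36, 23, C)}.
Selection sname != Vic and room != 33: {(13, Beta, rd, 9, Ned, 36, 35, B), (13, Beta, rd, 9, Uma, 5, 35, B), (13, Beta, rd, 9, Yan, 1, 35, B), (13, Delta, k1, 7, Ned, 36, 35, B), (13, Delta, k1, 7, Uma, 5, 35, B), (13, Delta, k1, 7, Yan, 1, 35, B), (13, Echo, x1, 5, Ned, 36, 35, B), (13, Echo, x1, 5, Uma, 5, 35, B), (13, Echo, x1, 5, Yan, 1, 35, B), (13, Lyra, ops, 7, Ned, 36, 35, B), (13, Lyra, ops, 7, Uma, 5, 35, B), (13, Lyra, ops, 7, Yan, 1, 35, B), (26, Nova, k1, 9, Hal, 15, 7, C), (26, Nova, k1, 9, Kim, 7, 7, C), (26, Nova, k1, 9, Quin, 32, 7, C), (26, Omega, p3, 3, Hal, 15, 7, C), (26, Omega, p3, 3, Kim, 7, 7, C), (26, Omega, p3, 3, Quin, 32, 7, C)}
Selection grade != C: {(13, Beta, rd, 9, Ned, 36, 35, B), (13, Beta, rd, 9, Uma, 5, 35, B), (13, Beta, rd, 9, Yan, 1, 35, B), (13, Delta, k1, 7, Ned, 36, 35, B), (13, Delta, k1, 7, Uma, 5, 35, B), (13, Delta, k1, 7, Yan, 1, 35, B), (13, Echo, x1, 5, Ned, 36, 35, B), (13, Echo, x1, 5, Uma, 5, 35, B), (13, Echo, x1, 5, Yan, 1, 35, B), (13, Lyra, ops, 7, Ned, 36, 35, B), (13, Lyra, ops, 7, Uma, 5, 35, B), (13, Lyra, ops, 7, Yan, 1, 35, B)}
Projecting to sname, title, grade: {(Ned, Beta, B), (Ned, Delta, B), (Ned, Echo, B), (Ned, Lyra, B), (Uma, Beta, B), (Uma, Delta, B), (Uma, Echo, B), (Uma, Lyra, B), (Yan, Beta, B), (Yan, Delta, B), (Yan, Echo, B), (Yan, Lyra, B)}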